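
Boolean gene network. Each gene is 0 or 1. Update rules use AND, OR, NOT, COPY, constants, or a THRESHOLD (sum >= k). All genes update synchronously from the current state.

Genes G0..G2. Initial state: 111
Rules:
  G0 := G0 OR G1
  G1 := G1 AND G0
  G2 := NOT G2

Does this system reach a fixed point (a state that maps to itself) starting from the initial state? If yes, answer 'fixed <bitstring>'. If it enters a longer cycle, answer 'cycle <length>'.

Answer: cycle 2

Derivation:
Step 0: 111
Step 1: G0=G0|G1=1|1=1 G1=G1&G0=1&1=1 G2=NOT G2=NOT 1=0 -> 110
Step 2: G0=G0|G1=1|1=1 G1=G1&G0=1&1=1 G2=NOT G2=NOT 0=1 -> 111
Cycle of length 2 starting at step 0 -> no fixed point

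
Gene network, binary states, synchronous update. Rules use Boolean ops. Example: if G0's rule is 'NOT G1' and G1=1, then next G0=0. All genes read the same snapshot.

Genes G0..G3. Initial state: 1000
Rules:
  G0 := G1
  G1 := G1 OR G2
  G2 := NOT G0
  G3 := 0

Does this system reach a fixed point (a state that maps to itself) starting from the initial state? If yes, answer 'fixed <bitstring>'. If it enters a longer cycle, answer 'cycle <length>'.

Answer: fixed 1100

Derivation:
Step 0: 1000
Step 1: G0=G1=0 G1=G1|G2=0|0=0 G2=NOT G0=NOT 1=0 G3=0(const) -> 0000
Step 2: G0=G1=0 G1=G1|G2=0|0=0 G2=NOT G0=NOT 0=1 G3=0(const) -> 0010
Step 3: G0=G1=0 G1=G1|G2=0|1=1 G2=NOT G0=NOT 0=1 G3=0(const) -> 0110
Step 4: G0=G1=1 G1=G1|G2=1|1=1 G2=NOT G0=NOT 0=1 G3=0(const) -> 1110
Step 5: G0=G1=1 G1=G1|G2=1|1=1 G2=NOT G0=NOT 1=0 G3=0(const) -> 1100
Step 6: G0=G1=1 G1=G1|G2=1|0=1 G2=NOT G0=NOT 1=0 G3=0(const) -> 1100
Fixed point reached at step 5: 1100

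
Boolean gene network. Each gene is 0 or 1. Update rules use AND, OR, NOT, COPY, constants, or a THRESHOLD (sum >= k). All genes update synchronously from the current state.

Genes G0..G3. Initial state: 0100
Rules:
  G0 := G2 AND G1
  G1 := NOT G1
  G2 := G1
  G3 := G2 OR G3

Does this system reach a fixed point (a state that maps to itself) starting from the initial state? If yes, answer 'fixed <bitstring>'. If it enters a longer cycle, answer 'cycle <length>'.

Answer: cycle 2

Derivation:
Step 0: 0100
Step 1: G0=G2&G1=0&1=0 G1=NOT G1=NOT 1=0 G2=G1=1 G3=G2|G3=0|0=0 -> 0010
Step 2: G0=G2&G1=1&0=0 G1=NOT G1=NOT 0=1 G2=G1=0 G3=G2|G3=1|0=1 -> 0101
Step 3: G0=G2&G1=0&1=0 G1=NOT G1=NOT 1=0 G2=G1=1 G3=G2|G3=0|1=1 -> 0011
Step 4: G0=G2&G1=1&0=0 G1=NOT G1=NOT 0=1 G2=G1=0 G3=G2|G3=1|1=1 -> 0101
Cycle of length 2 starting at step 2 -> no fixed point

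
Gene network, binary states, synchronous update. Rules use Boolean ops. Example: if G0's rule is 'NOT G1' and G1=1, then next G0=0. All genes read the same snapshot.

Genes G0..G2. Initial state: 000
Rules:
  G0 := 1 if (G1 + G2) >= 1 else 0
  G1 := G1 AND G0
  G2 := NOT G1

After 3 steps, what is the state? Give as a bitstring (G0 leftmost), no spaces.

Step 1: G0=(0+0>=1)=0 G1=G1&G0=0&0=0 G2=NOT G1=NOT 0=1 -> 001
Step 2: G0=(0+1>=1)=1 G1=G1&G0=0&0=0 G2=NOT G1=NOT 0=1 -> 101
Step 3: G0=(0+1>=1)=1 G1=G1&G0=0&1=0 G2=NOT G1=NOT 0=1 -> 101

101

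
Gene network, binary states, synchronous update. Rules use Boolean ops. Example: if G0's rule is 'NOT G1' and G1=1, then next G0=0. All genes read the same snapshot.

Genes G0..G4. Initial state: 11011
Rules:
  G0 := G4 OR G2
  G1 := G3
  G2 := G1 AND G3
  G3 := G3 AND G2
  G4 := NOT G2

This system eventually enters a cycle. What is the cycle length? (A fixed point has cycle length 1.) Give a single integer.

Answer: 1

Derivation:
Step 0: 11011
Step 1: G0=G4|G2=1|0=1 G1=G3=1 G2=G1&G3=1&1=1 G3=G3&G2=1&0=0 G4=NOT G2=NOT 0=1 -> 11101
Step 2: G0=G4|G2=1|1=1 G1=G3=0 G2=G1&G3=1&0=0 G3=G3&G2=0&1=0 G4=NOT G2=NOT 1=0 -> 10000
Step 3: G0=G4|G2=0|0=0 G1=G3=0 G2=G1&G3=0&0=0 G3=G3&G2=0&0=0 G4=NOT G2=NOT 0=1 -> 00001
Step 4: G0=G4|G2=1|0=1 G1=G3=0 G2=G1&G3=0&0=0 G3=G3&G2=0&0=0 G4=NOT G2=NOT 0=1 -> 10001
Step 5: G0=G4|G2=1|0=1 G1=G3=0 G2=G1&G3=0&0=0 G3=G3&G2=0&0=0 G4=NOT G2=NOT 0=1 -> 10001
State from step 5 equals state from step 4 -> cycle length 1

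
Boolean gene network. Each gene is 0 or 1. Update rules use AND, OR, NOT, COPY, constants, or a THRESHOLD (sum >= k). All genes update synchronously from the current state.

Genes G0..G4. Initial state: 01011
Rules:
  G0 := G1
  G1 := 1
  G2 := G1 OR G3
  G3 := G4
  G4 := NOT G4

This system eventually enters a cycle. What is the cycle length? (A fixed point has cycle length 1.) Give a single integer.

Step 0: 01011
Step 1: G0=G1=1 G1=1(const) G2=G1|G3=1|1=1 G3=G4=1 G4=NOT G4=NOT 1=0 -> 11110
Step 2: G0=G1=1 G1=1(const) G2=G1|G3=1|1=1 G3=G4=0 G4=NOT G4=NOT 0=1 -> 11101
Step 3: G0=G1=1 G1=1(const) G2=G1|G3=1|0=1 G3=G4=1 G4=NOT G4=NOT 1=0 -> 11110
State from step 3 equals state from step 1 -> cycle length 2

Answer: 2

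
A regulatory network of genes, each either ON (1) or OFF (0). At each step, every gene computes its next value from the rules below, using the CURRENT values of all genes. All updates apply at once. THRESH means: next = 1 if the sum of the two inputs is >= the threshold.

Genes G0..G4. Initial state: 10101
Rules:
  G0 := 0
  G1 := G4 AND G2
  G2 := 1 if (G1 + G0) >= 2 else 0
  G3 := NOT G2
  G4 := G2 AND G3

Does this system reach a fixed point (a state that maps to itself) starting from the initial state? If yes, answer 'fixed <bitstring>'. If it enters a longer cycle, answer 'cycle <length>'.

Step 0: 10101
Step 1: G0=0(const) G1=G4&G2=1&1=1 G2=(0+1>=2)=0 G3=NOT G2=NOT 1=0 G4=G2&G3=1&0=0 -> 01000
Step 2: G0=0(const) G1=G4&G2=0&0=0 G2=(1+0>=2)=0 G3=NOT G2=NOT 0=1 G4=G2&G3=0&0=0 -> 00010
Step 3: G0=0(const) G1=G4&G2=0&0=0 G2=(0+0>=2)=0 G3=NOT G2=NOT 0=1 G4=G2&G3=0&1=0 -> 00010
Fixed point reached at step 2: 00010

Answer: fixed 00010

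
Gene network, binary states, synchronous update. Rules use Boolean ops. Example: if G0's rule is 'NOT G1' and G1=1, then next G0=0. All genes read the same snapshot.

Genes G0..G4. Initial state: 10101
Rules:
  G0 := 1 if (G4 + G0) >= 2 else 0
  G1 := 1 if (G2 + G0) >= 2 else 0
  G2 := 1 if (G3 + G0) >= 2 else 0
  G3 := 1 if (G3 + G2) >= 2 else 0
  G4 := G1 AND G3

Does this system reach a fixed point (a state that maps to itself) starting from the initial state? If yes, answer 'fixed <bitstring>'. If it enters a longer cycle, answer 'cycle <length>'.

Answer: fixed 00000

Derivation:
Step 0: 10101
Step 1: G0=(1+1>=2)=1 G1=(1+1>=2)=1 G2=(0+1>=2)=0 G3=(0+1>=2)=0 G4=G1&G3=0&0=0 -> 11000
Step 2: G0=(0+1>=2)=0 G1=(0+1>=2)=0 G2=(0+1>=2)=0 G3=(0+0>=2)=0 G4=G1&G3=1&0=0 -> 00000
Step 3: G0=(0+0>=2)=0 G1=(0+0>=2)=0 G2=(0+0>=2)=0 G3=(0+0>=2)=0 G4=G1&G3=0&0=0 -> 00000
Fixed point reached at step 2: 00000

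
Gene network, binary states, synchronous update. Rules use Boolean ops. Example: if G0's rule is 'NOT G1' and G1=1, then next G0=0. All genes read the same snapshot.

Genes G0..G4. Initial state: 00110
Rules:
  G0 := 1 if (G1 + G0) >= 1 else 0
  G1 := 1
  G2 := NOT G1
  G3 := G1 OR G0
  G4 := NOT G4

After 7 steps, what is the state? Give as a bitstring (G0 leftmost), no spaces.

Step 1: G0=(0+0>=1)=0 G1=1(const) G2=NOT G1=NOT 0=1 G3=G1|G0=0|0=0 G4=NOT G4=NOT 0=1 -> 01101
Step 2: G0=(1+0>=1)=1 G1=1(const) G2=NOT G1=NOT 1=0 G3=G1|G0=1|0=1 G4=NOT G4=NOT 1=0 -> 11010
Step 3: G0=(1+1>=1)=1 G1=1(const) G2=NOT G1=NOT 1=0 G3=G1|G0=1|1=1 G4=NOT G4=NOT 0=1 -> 11011
Step 4: G0=(1+1>=1)=1 G1=1(const) G2=NOT G1=NOT 1=0 G3=G1|G0=1|1=1 G4=NOT G4=NOT 1=0 -> 11010
Step 5: G0=(1+1>=1)=1 G1=1(const) G2=NOT G1=NOT 1=0 G3=G1|G0=1|1=1 G4=NOT G4=NOT 0=1 -> 11011
Step 6: G0=(1+1>=1)=1 G1=1(const) G2=NOT G1=NOT 1=0 G3=G1|G0=1|1=1 G4=NOT G4=NOT 1=0 -> 11010
Step 7: G0=(1+1>=1)=1 G1=1(const) G2=NOT G1=NOT 1=0 G3=G1|G0=1|1=1 G4=NOT G4=NOT 0=1 -> 11011

11011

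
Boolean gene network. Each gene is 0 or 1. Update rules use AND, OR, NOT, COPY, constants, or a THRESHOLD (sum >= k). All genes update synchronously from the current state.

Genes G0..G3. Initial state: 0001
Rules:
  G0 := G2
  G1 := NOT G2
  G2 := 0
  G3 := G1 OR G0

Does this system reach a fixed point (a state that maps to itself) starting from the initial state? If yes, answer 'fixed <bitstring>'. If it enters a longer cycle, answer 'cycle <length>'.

Answer: fixed 0101

Derivation:
Step 0: 0001
Step 1: G0=G2=0 G1=NOT G2=NOT 0=1 G2=0(const) G3=G1|G0=0|0=0 -> 0100
Step 2: G0=G2=0 G1=NOT G2=NOT 0=1 G2=0(const) G3=G1|G0=1|0=1 -> 0101
Step 3: G0=G2=0 G1=NOT G2=NOT 0=1 G2=0(const) G3=G1|G0=1|0=1 -> 0101
Fixed point reached at step 2: 0101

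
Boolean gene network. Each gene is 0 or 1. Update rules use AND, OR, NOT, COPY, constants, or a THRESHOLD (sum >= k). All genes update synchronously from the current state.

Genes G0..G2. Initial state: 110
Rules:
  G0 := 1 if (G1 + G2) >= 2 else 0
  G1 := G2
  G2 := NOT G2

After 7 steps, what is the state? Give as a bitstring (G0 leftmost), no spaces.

Step 1: G0=(1+0>=2)=0 G1=G2=0 G2=NOT G2=NOT 0=1 -> 001
Step 2: G0=(0+1>=2)=0 G1=G2=1 G2=NOT G2=NOT 1=0 -> 010
Step 3: G0=(1+0>=2)=0 G1=G2=0 G2=NOT G2=NOT 0=1 -> 001
Step 4: G0=(0+1>=2)=0 G1=G2=1 G2=NOT G2=NOT 1=0 -> 010
Step 5: G0=(1+0>=2)=0 G1=G2=0 G2=NOT G2=NOT 0=1 -> 001
Step 6: G0=(0+1>=2)=0 G1=G2=1 G2=NOT G2=NOT 1=0 -> 010
Step 7: G0=(1+0>=2)=0 G1=G2=0 G2=NOT G2=NOT 0=1 -> 001

001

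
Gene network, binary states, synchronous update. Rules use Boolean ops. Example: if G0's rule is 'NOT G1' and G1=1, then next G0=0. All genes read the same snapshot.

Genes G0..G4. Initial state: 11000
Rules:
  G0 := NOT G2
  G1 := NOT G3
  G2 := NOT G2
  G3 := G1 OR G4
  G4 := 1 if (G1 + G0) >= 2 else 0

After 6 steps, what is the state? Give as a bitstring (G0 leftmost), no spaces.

Step 1: G0=NOT G2=NOT 0=1 G1=NOT G3=NOT 0=1 G2=NOT G2=NOT 0=1 G3=G1|G4=1|0=1 G4=(1+1>=2)=1 -> 11111
Step 2: G0=NOT G2=NOT 1=0 G1=NOT G3=NOT 1=0 G2=NOT G2=NOT 1=0 G3=G1|G4=1|1=1 G4=(1+1>=2)=1 -> 00011
Step 3: G0=NOT G2=NOT 0=1 G1=NOT G3=NOT 1=0 G2=NOT G2=NOT 0=1 G3=G1|G4=0|1=1 G4=(0+0>=2)=0 -> 10110
Step 4: G0=NOT G2=NOT 1=0 G1=NOT G3=NOT 1=0 G2=NOT G2=NOT 1=0 G3=G1|G4=0|0=0 G4=(0+1>=2)=0 -> 00000
Step 5: G0=NOT G2=NOT 0=1 G1=NOT G3=NOT 0=1 G2=NOT G2=NOT 0=1 G3=G1|G4=0|0=0 G4=(0+0>=2)=0 -> 11100
Step 6: G0=NOT G2=NOT 1=0 G1=NOT G3=NOT 0=1 G2=NOT G2=NOT 1=0 G3=G1|G4=1|0=1 G4=(1+1>=2)=1 -> 01011

01011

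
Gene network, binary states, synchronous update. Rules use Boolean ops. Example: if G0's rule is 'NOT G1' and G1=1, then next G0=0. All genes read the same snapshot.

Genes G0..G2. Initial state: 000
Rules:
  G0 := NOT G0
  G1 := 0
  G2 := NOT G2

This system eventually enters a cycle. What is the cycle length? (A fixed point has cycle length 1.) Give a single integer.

Step 0: 000
Step 1: G0=NOT G0=NOT 0=1 G1=0(const) G2=NOT G2=NOT 0=1 -> 101
Step 2: G0=NOT G0=NOT 1=0 G1=0(const) G2=NOT G2=NOT 1=0 -> 000
State from step 2 equals state from step 0 -> cycle length 2

Answer: 2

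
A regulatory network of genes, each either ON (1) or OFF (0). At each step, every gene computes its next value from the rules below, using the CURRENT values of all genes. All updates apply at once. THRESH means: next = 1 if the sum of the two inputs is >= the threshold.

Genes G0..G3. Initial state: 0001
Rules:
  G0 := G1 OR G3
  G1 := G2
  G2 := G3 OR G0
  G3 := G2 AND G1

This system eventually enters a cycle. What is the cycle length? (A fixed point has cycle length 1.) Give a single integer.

Answer: 3

Derivation:
Step 0: 0001
Step 1: G0=G1|G3=0|1=1 G1=G2=0 G2=G3|G0=1|0=1 G3=G2&G1=0&0=0 -> 1010
Step 2: G0=G1|G3=0|0=0 G1=G2=1 G2=G3|G0=0|1=1 G3=G2&G1=1&0=0 -> 0110
Step 3: G0=G1|G3=1|0=1 G1=G2=1 G2=G3|G0=0|0=0 G3=G2&G1=1&1=1 -> 1101
Step 4: G0=G1|G3=1|1=1 G1=G2=0 G2=G3|G0=1|1=1 G3=G2&G1=0&1=0 -> 1010
State from step 4 equals state from step 1 -> cycle length 3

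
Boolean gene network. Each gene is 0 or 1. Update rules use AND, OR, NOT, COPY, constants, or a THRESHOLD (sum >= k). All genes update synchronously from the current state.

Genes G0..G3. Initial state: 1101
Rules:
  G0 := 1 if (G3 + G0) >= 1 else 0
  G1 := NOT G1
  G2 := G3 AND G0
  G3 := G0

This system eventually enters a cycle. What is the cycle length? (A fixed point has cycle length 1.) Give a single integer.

Answer: 2

Derivation:
Step 0: 1101
Step 1: G0=(1+1>=1)=1 G1=NOT G1=NOT 1=0 G2=G3&G0=1&1=1 G3=G0=1 -> 1011
Step 2: G0=(1+1>=1)=1 G1=NOT G1=NOT 0=1 G2=G3&G0=1&1=1 G3=G0=1 -> 1111
Step 3: G0=(1+1>=1)=1 G1=NOT G1=NOT 1=0 G2=G3&G0=1&1=1 G3=G0=1 -> 1011
State from step 3 equals state from step 1 -> cycle length 2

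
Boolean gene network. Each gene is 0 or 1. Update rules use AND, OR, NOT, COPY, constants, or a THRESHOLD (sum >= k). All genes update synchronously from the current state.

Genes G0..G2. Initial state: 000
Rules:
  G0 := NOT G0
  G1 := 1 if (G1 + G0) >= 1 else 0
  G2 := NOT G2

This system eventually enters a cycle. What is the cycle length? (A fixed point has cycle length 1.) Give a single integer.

Answer: 2

Derivation:
Step 0: 000
Step 1: G0=NOT G0=NOT 0=1 G1=(0+0>=1)=0 G2=NOT G2=NOT 0=1 -> 101
Step 2: G0=NOT G0=NOT 1=0 G1=(0+1>=1)=1 G2=NOT G2=NOT 1=0 -> 010
Step 3: G0=NOT G0=NOT 0=1 G1=(1+0>=1)=1 G2=NOT G2=NOT 0=1 -> 111
Step 4: G0=NOT G0=NOT 1=0 G1=(1+1>=1)=1 G2=NOT G2=NOT 1=0 -> 010
State from step 4 equals state from step 2 -> cycle length 2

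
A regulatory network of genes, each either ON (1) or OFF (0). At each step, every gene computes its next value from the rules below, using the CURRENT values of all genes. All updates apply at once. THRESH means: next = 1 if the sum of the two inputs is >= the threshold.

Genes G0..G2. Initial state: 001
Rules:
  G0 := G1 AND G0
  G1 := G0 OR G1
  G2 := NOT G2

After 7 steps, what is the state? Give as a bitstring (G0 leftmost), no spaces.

Step 1: G0=G1&G0=0&0=0 G1=G0|G1=0|0=0 G2=NOT G2=NOT 1=0 -> 000
Step 2: G0=G1&G0=0&0=0 G1=G0|G1=0|0=0 G2=NOT G2=NOT 0=1 -> 001
Step 3: G0=G1&G0=0&0=0 G1=G0|G1=0|0=0 G2=NOT G2=NOT 1=0 -> 000
Step 4: G0=G1&G0=0&0=0 G1=G0|G1=0|0=0 G2=NOT G2=NOT 0=1 -> 001
Step 5: G0=G1&G0=0&0=0 G1=G0|G1=0|0=0 G2=NOT G2=NOT 1=0 -> 000
Step 6: G0=G1&G0=0&0=0 G1=G0|G1=0|0=0 G2=NOT G2=NOT 0=1 -> 001
Step 7: G0=G1&G0=0&0=0 G1=G0|G1=0|0=0 G2=NOT G2=NOT 1=0 -> 000

000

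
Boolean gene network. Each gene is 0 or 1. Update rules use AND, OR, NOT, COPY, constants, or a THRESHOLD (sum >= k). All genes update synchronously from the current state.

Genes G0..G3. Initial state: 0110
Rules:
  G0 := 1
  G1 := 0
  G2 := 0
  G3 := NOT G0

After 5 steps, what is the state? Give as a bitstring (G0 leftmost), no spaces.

Step 1: G0=1(const) G1=0(const) G2=0(const) G3=NOT G0=NOT 0=1 -> 1001
Step 2: G0=1(const) G1=0(const) G2=0(const) G3=NOT G0=NOT 1=0 -> 1000
Step 3: G0=1(const) G1=0(const) G2=0(const) G3=NOT G0=NOT 1=0 -> 1000
Step 4: G0=1(const) G1=0(const) G2=0(const) G3=NOT G0=NOT 1=0 -> 1000
Step 5: G0=1(const) G1=0(const) G2=0(const) G3=NOT G0=NOT 1=0 -> 1000

1000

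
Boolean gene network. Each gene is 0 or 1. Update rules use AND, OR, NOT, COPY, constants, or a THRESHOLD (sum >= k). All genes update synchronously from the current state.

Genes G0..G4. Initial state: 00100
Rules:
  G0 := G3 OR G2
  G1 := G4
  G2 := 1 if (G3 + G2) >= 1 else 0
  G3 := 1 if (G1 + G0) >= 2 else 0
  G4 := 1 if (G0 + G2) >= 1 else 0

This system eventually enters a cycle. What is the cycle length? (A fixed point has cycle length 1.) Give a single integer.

Step 0: 00100
Step 1: G0=G3|G2=0|1=1 G1=G4=0 G2=(0+1>=1)=1 G3=(0+0>=2)=0 G4=(0+1>=1)=1 -> 10101
Step 2: G0=G3|G2=0|1=1 G1=G4=1 G2=(0+1>=1)=1 G3=(0+1>=2)=0 G4=(1+1>=1)=1 -> 11101
Step 3: G0=G3|G2=0|1=1 G1=G4=1 G2=(0+1>=1)=1 G3=(1+1>=2)=1 G4=(1+1>=1)=1 -> 11111
Step 4: G0=G3|G2=1|1=1 G1=G4=1 G2=(1+1>=1)=1 G3=(1+1>=2)=1 G4=(1+1>=1)=1 -> 11111
State from step 4 equals state from step 3 -> cycle length 1

Answer: 1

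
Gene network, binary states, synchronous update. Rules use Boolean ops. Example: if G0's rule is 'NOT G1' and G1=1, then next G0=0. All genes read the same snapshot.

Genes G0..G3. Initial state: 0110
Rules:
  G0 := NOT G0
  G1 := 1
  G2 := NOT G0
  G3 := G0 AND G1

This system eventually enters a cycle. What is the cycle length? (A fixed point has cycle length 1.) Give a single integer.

Step 0: 0110
Step 1: G0=NOT G0=NOT 0=1 G1=1(const) G2=NOT G0=NOT 0=1 G3=G0&G1=0&1=0 -> 1110
Step 2: G0=NOT G0=NOT 1=0 G1=1(const) G2=NOT G0=NOT 1=0 G3=G0&G1=1&1=1 -> 0101
Step 3: G0=NOT G0=NOT 0=1 G1=1(const) G2=NOT G0=NOT 0=1 G3=G0&G1=0&1=0 -> 1110
State from step 3 equals state from step 1 -> cycle length 2

Answer: 2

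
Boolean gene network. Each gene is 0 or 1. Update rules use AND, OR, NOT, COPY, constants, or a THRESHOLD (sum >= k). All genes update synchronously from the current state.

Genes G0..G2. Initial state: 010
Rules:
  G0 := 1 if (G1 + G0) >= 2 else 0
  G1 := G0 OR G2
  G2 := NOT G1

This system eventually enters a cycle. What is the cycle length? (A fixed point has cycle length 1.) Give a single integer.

Step 0: 010
Step 1: G0=(1+0>=2)=0 G1=G0|G2=0|0=0 G2=NOT G1=NOT 1=0 -> 000
Step 2: G0=(0+0>=2)=0 G1=G0|G2=0|0=0 G2=NOT G1=NOT 0=1 -> 001
Step 3: G0=(0+0>=2)=0 G1=G0|G2=0|1=1 G2=NOT G1=NOT 0=1 -> 011
Step 4: G0=(1+0>=2)=0 G1=G0|G2=0|1=1 G2=NOT G1=NOT 1=0 -> 010
State from step 4 equals state from step 0 -> cycle length 4

Answer: 4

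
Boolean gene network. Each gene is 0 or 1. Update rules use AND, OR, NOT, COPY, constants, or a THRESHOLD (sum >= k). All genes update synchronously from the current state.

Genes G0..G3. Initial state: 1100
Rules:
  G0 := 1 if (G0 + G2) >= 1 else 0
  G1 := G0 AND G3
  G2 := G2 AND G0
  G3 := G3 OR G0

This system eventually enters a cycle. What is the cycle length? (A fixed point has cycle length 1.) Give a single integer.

Answer: 1

Derivation:
Step 0: 1100
Step 1: G0=(1+0>=1)=1 G1=G0&G3=1&0=0 G2=G2&G0=0&1=0 G3=G3|G0=0|1=1 -> 1001
Step 2: G0=(1+0>=1)=1 G1=G0&G3=1&1=1 G2=G2&G0=0&1=0 G3=G3|G0=1|1=1 -> 1101
Step 3: G0=(1+0>=1)=1 G1=G0&G3=1&1=1 G2=G2&G0=0&1=0 G3=G3|G0=1|1=1 -> 1101
State from step 3 equals state from step 2 -> cycle length 1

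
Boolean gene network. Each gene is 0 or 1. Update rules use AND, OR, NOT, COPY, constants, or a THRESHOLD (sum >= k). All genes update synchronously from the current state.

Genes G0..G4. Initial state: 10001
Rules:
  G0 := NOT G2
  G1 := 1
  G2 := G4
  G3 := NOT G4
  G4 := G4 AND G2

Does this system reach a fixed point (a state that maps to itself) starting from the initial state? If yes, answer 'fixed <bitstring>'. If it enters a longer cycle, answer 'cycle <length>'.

Answer: fixed 11010

Derivation:
Step 0: 10001
Step 1: G0=NOT G2=NOT 0=1 G1=1(const) G2=G4=1 G3=NOT G4=NOT 1=0 G4=G4&G2=1&0=0 -> 11100
Step 2: G0=NOT G2=NOT 1=0 G1=1(const) G2=G4=0 G3=NOT G4=NOT 0=1 G4=G4&G2=0&1=0 -> 01010
Step 3: G0=NOT G2=NOT 0=1 G1=1(const) G2=G4=0 G3=NOT G4=NOT 0=1 G4=G4&G2=0&0=0 -> 11010
Step 4: G0=NOT G2=NOT 0=1 G1=1(const) G2=G4=0 G3=NOT G4=NOT 0=1 G4=G4&G2=0&0=0 -> 11010
Fixed point reached at step 3: 11010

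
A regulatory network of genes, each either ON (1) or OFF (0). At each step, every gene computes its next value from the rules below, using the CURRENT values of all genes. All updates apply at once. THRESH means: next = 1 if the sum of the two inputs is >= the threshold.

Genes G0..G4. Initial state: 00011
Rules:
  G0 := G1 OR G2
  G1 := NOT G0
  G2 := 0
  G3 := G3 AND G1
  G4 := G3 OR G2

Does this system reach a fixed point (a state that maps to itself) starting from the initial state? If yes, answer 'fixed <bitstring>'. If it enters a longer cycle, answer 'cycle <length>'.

Step 0: 00011
Step 1: G0=G1|G2=0|0=0 G1=NOT G0=NOT 0=1 G2=0(const) G3=G3&G1=1&0=0 G4=G3|G2=1|0=1 -> 01001
Step 2: G0=G1|G2=1|0=1 G1=NOT G0=NOT 0=1 G2=0(const) G3=G3&G1=0&1=0 G4=G3|G2=0|0=0 -> 11000
Step 3: G0=G1|G2=1|0=1 G1=NOT G0=NOT 1=0 G2=0(const) G3=G3&G1=0&1=0 G4=G3|G2=0|0=0 -> 10000
Step 4: G0=G1|G2=0|0=0 G1=NOT G0=NOT 1=0 G2=0(const) G3=G3&G1=0&0=0 G4=G3|G2=0|0=0 -> 00000
Step 5: G0=G1|G2=0|0=0 G1=NOT G0=NOT 0=1 G2=0(const) G3=G3&G1=0&0=0 G4=G3|G2=0|0=0 -> 01000
Step 6: G0=G1|G2=1|0=1 G1=NOT G0=NOT 0=1 G2=0(const) G3=G3&G1=0&1=0 G4=G3|G2=0|0=0 -> 11000
Cycle of length 4 starting at step 2 -> no fixed point

Answer: cycle 4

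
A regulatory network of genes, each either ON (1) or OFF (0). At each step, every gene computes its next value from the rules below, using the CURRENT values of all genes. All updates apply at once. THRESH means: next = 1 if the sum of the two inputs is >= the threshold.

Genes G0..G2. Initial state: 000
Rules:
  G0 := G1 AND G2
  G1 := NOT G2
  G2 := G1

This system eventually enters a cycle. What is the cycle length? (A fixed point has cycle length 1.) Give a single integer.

Step 0: 000
Step 1: G0=G1&G2=0&0=0 G1=NOT G2=NOT 0=1 G2=G1=0 -> 010
Step 2: G0=G1&G2=1&0=0 G1=NOT G2=NOT 0=1 G2=G1=1 -> 011
Step 3: G0=G1&G2=1&1=1 G1=NOT G2=NOT 1=0 G2=G1=1 -> 101
Step 4: G0=G1&G2=0&1=0 G1=NOT G2=NOT 1=0 G2=G1=0 -> 000
State from step 4 equals state from step 0 -> cycle length 4

Answer: 4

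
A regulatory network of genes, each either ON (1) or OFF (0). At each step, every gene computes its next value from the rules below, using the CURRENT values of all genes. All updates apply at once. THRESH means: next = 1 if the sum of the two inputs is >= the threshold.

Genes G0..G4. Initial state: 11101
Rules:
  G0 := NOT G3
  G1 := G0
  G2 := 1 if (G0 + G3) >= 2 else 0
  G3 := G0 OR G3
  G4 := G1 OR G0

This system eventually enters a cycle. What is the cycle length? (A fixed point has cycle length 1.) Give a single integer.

Answer: 1

Derivation:
Step 0: 11101
Step 1: G0=NOT G3=NOT 0=1 G1=G0=1 G2=(1+0>=2)=0 G3=G0|G3=1|0=1 G4=G1|G0=1|1=1 -> 11011
Step 2: G0=NOT G3=NOT 1=0 G1=G0=1 G2=(1+1>=2)=1 G3=G0|G3=1|1=1 G4=G1|G0=1|1=1 -> 01111
Step 3: G0=NOT G3=NOT 1=0 G1=G0=0 G2=(0+1>=2)=0 G3=G0|G3=0|1=1 G4=G1|G0=1|0=1 -> 00011
Step 4: G0=NOT G3=NOT 1=0 G1=G0=0 G2=(0+1>=2)=0 G3=G0|G3=0|1=1 G4=G1|G0=0|0=0 -> 00010
Step 5: G0=NOT G3=NOT 1=0 G1=G0=0 G2=(0+1>=2)=0 G3=G0|G3=0|1=1 G4=G1|G0=0|0=0 -> 00010
State from step 5 equals state from step 4 -> cycle length 1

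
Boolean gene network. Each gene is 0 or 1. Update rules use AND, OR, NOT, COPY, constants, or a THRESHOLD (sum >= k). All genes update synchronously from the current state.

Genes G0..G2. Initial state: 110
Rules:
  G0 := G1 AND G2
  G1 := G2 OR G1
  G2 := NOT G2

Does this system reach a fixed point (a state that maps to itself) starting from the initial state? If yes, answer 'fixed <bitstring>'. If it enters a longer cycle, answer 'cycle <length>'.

Answer: cycle 2

Derivation:
Step 0: 110
Step 1: G0=G1&G2=1&0=0 G1=G2|G1=0|1=1 G2=NOT G2=NOT 0=1 -> 011
Step 2: G0=G1&G2=1&1=1 G1=G2|G1=1|1=1 G2=NOT G2=NOT 1=0 -> 110
Cycle of length 2 starting at step 0 -> no fixed point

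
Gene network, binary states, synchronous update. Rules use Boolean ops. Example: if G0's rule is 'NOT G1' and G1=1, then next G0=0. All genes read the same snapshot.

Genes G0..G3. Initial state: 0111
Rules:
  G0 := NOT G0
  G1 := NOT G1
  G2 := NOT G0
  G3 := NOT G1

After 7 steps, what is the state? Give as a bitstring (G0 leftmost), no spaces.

Step 1: G0=NOT G0=NOT 0=1 G1=NOT G1=NOT 1=0 G2=NOT G0=NOT 0=1 G3=NOT G1=NOT 1=0 -> 1010
Step 2: G0=NOT G0=NOT 1=0 G1=NOT G1=NOT 0=1 G2=NOT G0=NOT 1=0 G3=NOT G1=NOT 0=1 -> 0101
Step 3: G0=NOT G0=NOT 0=1 G1=NOT G1=NOT 1=0 G2=NOT G0=NOT 0=1 G3=NOT G1=NOT 1=0 -> 1010
Step 4: G0=NOT G0=NOT 1=0 G1=NOT G1=NOT 0=1 G2=NOT G0=NOT 1=0 G3=NOT G1=NOT 0=1 -> 0101
Step 5: G0=NOT G0=NOT 0=1 G1=NOT G1=NOT 1=0 G2=NOT G0=NOT 0=1 G3=NOT G1=NOT 1=0 -> 1010
Step 6: G0=NOT G0=NOT 1=0 G1=NOT G1=NOT 0=1 G2=NOT G0=NOT 1=0 G3=NOT G1=NOT 0=1 -> 0101
Step 7: G0=NOT G0=NOT 0=1 G1=NOT G1=NOT 1=0 G2=NOT G0=NOT 0=1 G3=NOT G1=NOT 1=0 -> 1010

1010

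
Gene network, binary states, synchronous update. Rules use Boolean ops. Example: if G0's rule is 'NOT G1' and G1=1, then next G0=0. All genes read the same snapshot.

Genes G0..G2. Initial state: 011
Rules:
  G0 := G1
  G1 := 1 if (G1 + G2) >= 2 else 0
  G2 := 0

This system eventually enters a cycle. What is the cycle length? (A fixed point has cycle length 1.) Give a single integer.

Answer: 1

Derivation:
Step 0: 011
Step 1: G0=G1=1 G1=(1+1>=2)=1 G2=0(const) -> 110
Step 2: G0=G1=1 G1=(1+0>=2)=0 G2=0(const) -> 100
Step 3: G0=G1=0 G1=(0+0>=2)=0 G2=0(const) -> 000
Step 4: G0=G1=0 G1=(0+0>=2)=0 G2=0(const) -> 000
State from step 4 equals state from step 3 -> cycle length 1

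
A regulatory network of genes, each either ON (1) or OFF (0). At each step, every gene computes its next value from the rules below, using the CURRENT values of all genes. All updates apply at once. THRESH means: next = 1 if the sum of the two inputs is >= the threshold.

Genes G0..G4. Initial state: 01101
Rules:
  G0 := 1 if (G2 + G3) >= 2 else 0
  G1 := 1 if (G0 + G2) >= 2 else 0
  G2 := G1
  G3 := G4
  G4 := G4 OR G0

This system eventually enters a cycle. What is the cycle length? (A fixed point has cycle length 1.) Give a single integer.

Step 0: 01101
Step 1: G0=(1+0>=2)=0 G1=(0+1>=2)=0 G2=G1=1 G3=G4=1 G4=G4|G0=1|0=1 -> 00111
Step 2: G0=(1+1>=2)=1 G1=(0+1>=2)=0 G2=G1=0 G3=G4=1 G4=G4|G0=1|0=1 -> 10011
Step 3: G0=(0+1>=2)=0 G1=(1+0>=2)=0 G2=G1=0 G3=G4=1 G4=G4|G0=1|1=1 -> 00011
Step 4: G0=(0+1>=2)=0 G1=(0+0>=2)=0 G2=G1=0 G3=G4=1 G4=G4|G0=1|0=1 -> 00011
State from step 4 equals state from step 3 -> cycle length 1

Answer: 1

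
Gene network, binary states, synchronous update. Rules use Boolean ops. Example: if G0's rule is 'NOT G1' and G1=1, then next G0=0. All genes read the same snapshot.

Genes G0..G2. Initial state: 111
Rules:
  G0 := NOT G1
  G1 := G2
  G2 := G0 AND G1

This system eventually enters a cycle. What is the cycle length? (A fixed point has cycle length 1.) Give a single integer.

Step 0: 111
Step 1: G0=NOT G1=NOT 1=0 G1=G2=1 G2=G0&G1=1&1=1 -> 011
Step 2: G0=NOT G1=NOT 1=0 G1=G2=1 G2=G0&G1=0&1=0 -> 010
Step 3: G0=NOT G1=NOT 1=0 G1=G2=0 G2=G0&G1=0&1=0 -> 000
Step 4: G0=NOT G1=NOT 0=1 G1=G2=0 G2=G0&G1=0&0=0 -> 100
Step 5: G0=NOT G1=NOT 0=1 G1=G2=0 G2=G0&G1=1&0=0 -> 100
State from step 5 equals state from step 4 -> cycle length 1

Answer: 1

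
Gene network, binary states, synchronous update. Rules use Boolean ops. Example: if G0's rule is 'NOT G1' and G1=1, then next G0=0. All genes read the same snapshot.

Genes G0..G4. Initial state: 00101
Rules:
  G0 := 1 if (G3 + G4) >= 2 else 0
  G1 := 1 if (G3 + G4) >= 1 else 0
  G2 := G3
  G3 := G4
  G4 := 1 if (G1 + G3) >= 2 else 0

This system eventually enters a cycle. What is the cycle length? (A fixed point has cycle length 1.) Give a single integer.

Answer: 2

Derivation:
Step 0: 00101
Step 1: G0=(0+1>=2)=0 G1=(0+1>=1)=1 G2=G3=0 G3=G4=1 G4=(0+0>=2)=0 -> 01010
Step 2: G0=(1+0>=2)=0 G1=(1+0>=1)=1 G2=G3=1 G3=G4=0 G4=(1+1>=2)=1 -> 01101
Step 3: G0=(0+1>=2)=0 G1=(0+1>=1)=1 G2=G3=0 G3=G4=1 G4=(1+0>=2)=0 -> 01010
State from step 3 equals state from step 1 -> cycle length 2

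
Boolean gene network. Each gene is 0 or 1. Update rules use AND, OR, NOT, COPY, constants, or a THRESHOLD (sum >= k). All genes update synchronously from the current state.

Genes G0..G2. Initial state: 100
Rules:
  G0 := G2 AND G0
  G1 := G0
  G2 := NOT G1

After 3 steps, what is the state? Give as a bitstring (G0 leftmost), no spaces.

Step 1: G0=G2&G0=0&1=0 G1=G0=1 G2=NOT G1=NOT 0=1 -> 011
Step 2: G0=G2&G0=1&0=0 G1=G0=0 G2=NOT G1=NOT 1=0 -> 000
Step 3: G0=G2&G0=0&0=0 G1=G0=0 G2=NOT G1=NOT 0=1 -> 001

001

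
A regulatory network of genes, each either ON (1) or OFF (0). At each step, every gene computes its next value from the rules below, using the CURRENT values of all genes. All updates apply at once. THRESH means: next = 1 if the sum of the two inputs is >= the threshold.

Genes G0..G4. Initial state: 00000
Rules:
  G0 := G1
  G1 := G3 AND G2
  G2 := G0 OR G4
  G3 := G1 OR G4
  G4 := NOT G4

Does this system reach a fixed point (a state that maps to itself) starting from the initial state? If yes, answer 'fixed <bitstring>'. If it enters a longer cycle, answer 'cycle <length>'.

Step 0: 00000
Step 1: G0=G1=0 G1=G3&G2=0&0=0 G2=G0|G4=0|0=0 G3=G1|G4=0|0=0 G4=NOT G4=NOT 0=1 -> 00001
Step 2: G0=G1=0 G1=G3&G2=0&0=0 G2=G0|G4=0|1=1 G3=G1|G4=0|1=1 G4=NOT G4=NOT 1=0 -> 00110
Step 3: G0=G1=0 G1=G3&G2=1&1=1 G2=G0|G4=0|0=0 G3=G1|G4=0|0=0 G4=NOT G4=NOT 0=1 -> 01001
Step 4: G0=G1=1 G1=G3&G2=0&0=0 G2=G0|G4=0|1=1 G3=G1|G4=1|1=1 G4=NOT G4=NOT 1=0 -> 10110
Step 5: G0=G1=0 G1=G3&G2=1&1=1 G2=G0|G4=1|0=1 G3=G1|G4=0|0=0 G4=NOT G4=NOT 0=1 -> 01101
Step 6: G0=G1=1 G1=G3&G2=0&1=0 G2=G0|G4=0|1=1 G3=G1|G4=1|1=1 G4=NOT G4=NOT 1=0 -> 10110
Cycle of length 2 starting at step 4 -> no fixed point

Answer: cycle 2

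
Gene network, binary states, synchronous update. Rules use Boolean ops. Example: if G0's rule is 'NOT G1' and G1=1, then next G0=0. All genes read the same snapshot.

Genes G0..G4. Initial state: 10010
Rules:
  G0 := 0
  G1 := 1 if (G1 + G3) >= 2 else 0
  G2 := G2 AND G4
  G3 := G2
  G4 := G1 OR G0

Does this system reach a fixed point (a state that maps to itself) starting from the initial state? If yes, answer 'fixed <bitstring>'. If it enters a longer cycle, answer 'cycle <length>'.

Step 0: 10010
Step 1: G0=0(const) G1=(0+1>=2)=0 G2=G2&G4=0&0=0 G3=G2=0 G4=G1|G0=0|1=1 -> 00001
Step 2: G0=0(const) G1=(0+0>=2)=0 G2=G2&G4=0&1=0 G3=G2=0 G4=G1|G0=0|0=0 -> 00000
Step 3: G0=0(const) G1=(0+0>=2)=0 G2=G2&G4=0&0=0 G3=G2=0 G4=G1|G0=0|0=0 -> 00000
Fixed point reached at step 2: 00000

Answer: fixed 00000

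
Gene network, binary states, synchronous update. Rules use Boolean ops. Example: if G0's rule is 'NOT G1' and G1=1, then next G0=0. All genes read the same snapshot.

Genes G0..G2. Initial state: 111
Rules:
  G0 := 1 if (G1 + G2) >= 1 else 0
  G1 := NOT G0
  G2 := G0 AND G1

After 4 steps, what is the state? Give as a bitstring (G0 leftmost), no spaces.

Step 1: G0=(1+1>=1)=1 G1=NOT G0=NOT 1=0 G2=G0&G1=1&1=1 -> 101
Step 2: G0=(0+1>=1)=1 G1=NOT G0=NOT 1=0 G2=G0&G1=1&0=0 -> 100
Step 3: G0=(0+0>=1)=0 G1=NOT G0=NOT 1=0 G2=G0&G1=1&0=0 -> 000
Step 4: G0=(0+0>=1)=0 G1=NOT G0=NOT 0=1 G2=G0&G1=0&0=0 -> 010

010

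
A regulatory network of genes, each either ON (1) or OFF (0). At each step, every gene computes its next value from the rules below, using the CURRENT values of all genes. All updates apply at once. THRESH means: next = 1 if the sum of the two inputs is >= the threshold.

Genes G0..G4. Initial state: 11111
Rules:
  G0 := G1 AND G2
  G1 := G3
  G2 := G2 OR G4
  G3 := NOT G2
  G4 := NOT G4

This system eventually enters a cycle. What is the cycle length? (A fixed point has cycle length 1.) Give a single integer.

Answer: 2

Derivation:
Step 0: 11111
Step 1: G0=G1&G2=1&1=1 G1=G3=1 G2=G2|G4=1|1=1 G3=NOT G2=NOT 1=0 G4=NOT G4=NOT 1=0 -> 11100
Step 2: G0=G1&G2=1&1=1 G1=G3=0 G2=G2|G4=1|0=1 G3=NOT G2=NOT 1=0 G4=NOT G4=NOT 0=1 -> 10101
Step 3: G0=G1&G2=0&1=0 G1=G3=0 G2=G2|G4=1|1=1 G3=NOT G2=NOT 1=0 G4=NOT G4=NOT 1=0 -> 00100
Step 4: G0=G1&G2=0&1=0 G1=G3=0 G2=G2|G4=1|0=1 G3=NOT G2=NOT 1=0 G4=NOT G4=NOT 0=1 -> 00101
Step 5: G0=G1&G2=0&1=0 G1=G3=0 G2=G2|G4=1|1=1 G3=NOT G2=NOT 1=0 G4=NOT G4=NOT 1=0 -> 00100
State from step 5 equals state from step 3 -> cycle length 2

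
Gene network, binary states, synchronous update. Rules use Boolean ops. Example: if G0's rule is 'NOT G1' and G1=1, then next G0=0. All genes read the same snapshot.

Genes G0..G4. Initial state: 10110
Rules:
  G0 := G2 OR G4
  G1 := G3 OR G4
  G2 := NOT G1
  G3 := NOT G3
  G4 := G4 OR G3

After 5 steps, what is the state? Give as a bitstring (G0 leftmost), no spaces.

Step 1: G0=G2|G4=1|0=1 G1=G3|G4=1|0=1 G2=NOT G1=NOT 0=1 G3=NOT G3=NOT 1=0 G4=G4|G3=0|1=1 -> 11101
Step 2: G0=G2|G4=1|1=1 G1=G3|G4=0|1=1 G2=NOT G1=NOT 1=0 G3=NOT G3=NOT 0=1 G4=G4|G3=1|0=1 -> 11011
Step 3: G0=G2|G4=0|1=1 G1=G3|G4=1|1=1 G2=NOT G1=NOT 1=0 G3=NOT G3=NOT 1=0 G4=G4|G3=1|1=1 -> 11001
Step 4: G0=G2|G4=0|1=1 G1=G3|G4=0|1=1 G2=NOT G1=NOT 1=0 G3=NOT G3=NOT 0=1 G4=G4|G3=1|0=1 -> 11011
Step 5: G0=G2|G4=0|1=1 G1=G3|G4=1|1=1 G2=NOT G1=NOT 1=0 G3=NOT G3=NOT 1=0 G4=G4|G3=1|1=1 -> 11001

11001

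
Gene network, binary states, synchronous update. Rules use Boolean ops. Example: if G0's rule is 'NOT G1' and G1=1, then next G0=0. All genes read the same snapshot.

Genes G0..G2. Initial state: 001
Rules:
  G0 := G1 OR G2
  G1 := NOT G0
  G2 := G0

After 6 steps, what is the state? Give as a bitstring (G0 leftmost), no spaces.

Step 1: G0=G1|G2=0|1=1 G1=NOT G0=NOT 0=1 G2=G0=0 -> 110
Step 2: G0=G1|G2=1|0=1 G1=NOT G0=NOT 1=0 G2=G0=1 -> 101
Step 3: G0=G1|G2=0|1=1 G1=NOT G0=NOT 1=0 G2=G0=1 -> 101
Step 4: G0=G1|G2=0|1=1 G1=NOT G0=NOT 1=0 G2=G0=1 -> 101
Step 5: G0=G1|G2=0|1=1 G1=NOT G0=NOT 1=0 G2=G0=1 -> 101
Step 6: G0=G1|G2=0|1=1 G1=NOT G0=NOT 1=0 G2=G0=1 -> 101

101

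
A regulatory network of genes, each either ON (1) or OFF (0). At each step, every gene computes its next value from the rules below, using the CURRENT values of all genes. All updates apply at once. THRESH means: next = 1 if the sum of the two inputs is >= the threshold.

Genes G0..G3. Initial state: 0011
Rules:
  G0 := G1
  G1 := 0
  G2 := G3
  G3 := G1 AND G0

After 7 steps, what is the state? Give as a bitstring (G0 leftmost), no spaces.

Step 1: G0=G1=0 G1=0(const) G2=G3=1 G3=G1&G0=0&0=0 -> 0010
Step 2: G0=G1=0 G1=0(const) G2=G3=0 G3=G1&G0=0&0=0 -> 0000
Step 3: G0=G1=0 G1=0(const) G2=G3=0 G3=G1&G0=0&0=0 -> 0000
Step 4: G0=G1=0 G1=0(const) G2=G3=0 G3=G1&G0=0&0=0 -> 0000
Step 5: G0=G1=0 G1=0(const) G2=G3=0 G3=G1&G0=0&0=0 -> 0000
Step 6: G0=G1=0 G1=0(const) G2=G3=0 G3=G1&G0=0&0=0 -> 0000
Step 7: G0=G1=0 G1=0(const) G2=G3=0 G3=G1&G0=0&0=0 -> 0000

0000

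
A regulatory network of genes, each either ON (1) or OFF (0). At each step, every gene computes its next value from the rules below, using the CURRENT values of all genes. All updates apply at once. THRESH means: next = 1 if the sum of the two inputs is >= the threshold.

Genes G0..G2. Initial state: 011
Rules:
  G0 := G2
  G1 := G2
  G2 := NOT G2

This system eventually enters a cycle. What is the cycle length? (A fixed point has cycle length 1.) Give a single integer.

Answer: 2

Derivation:
Step 0: 011
Step 1: G0=G2=1 G1=G2=1 G2=NOT G2=NOT 1=0 -> 110
Step 2: G0=G2=0 G1=G2=0 G2=NOT G2=NOT 0=1 -> 001
Step 3: G0=G2=1 G1=G2=1 G2=NOT G2=NOT 1=0 -> 110
State from step 3 equals state from step 1 -> cycle length 2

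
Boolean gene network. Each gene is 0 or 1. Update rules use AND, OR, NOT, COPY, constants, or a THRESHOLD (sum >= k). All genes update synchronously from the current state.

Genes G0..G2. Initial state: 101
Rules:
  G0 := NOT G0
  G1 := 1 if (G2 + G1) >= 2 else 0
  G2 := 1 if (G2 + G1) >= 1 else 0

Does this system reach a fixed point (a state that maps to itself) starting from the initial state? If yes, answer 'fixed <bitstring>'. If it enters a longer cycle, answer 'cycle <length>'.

Answer: cycle 2

Derivation:
Step 0: 101
Step 1: G0=NOT G0=NOT 1=0 G1=(1+0>=2)=0 G2=(1+0>=1)=1 -> 001
Step 2: G0=NOT G0=NOT 0=1 G1=(1+0>=2)=0 G2=(1+0>=1)=1 -> 101
Cycle of length 2 starting at step 0 -> no fixed point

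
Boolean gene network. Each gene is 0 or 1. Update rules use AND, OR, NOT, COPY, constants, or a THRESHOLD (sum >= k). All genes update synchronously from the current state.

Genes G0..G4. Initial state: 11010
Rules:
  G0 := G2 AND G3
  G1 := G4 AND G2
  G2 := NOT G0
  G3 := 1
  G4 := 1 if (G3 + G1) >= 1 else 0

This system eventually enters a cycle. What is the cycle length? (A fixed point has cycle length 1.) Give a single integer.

Answer: 4

Derivation:
Step 0: 11010
Step 1: G0=G2&G3=0&1=0 G1=G4&G2=0&0=0 G2=NOT G0=NOT 1=0 G3=1(const) G4=(1+1>=1)=1 -> 00011
Step 2: G0=G2&G3=0&1=0 G1=G4&G2=1&0=0 G2=NOT G0=NOT 0=1 G3=1(const) G4=(1+0>=1)=1 -> 00111
Step 3: G0=G2&G3=1&1=1 G1=G4&G2=1&1=1 G2=NOT G0=NOT 0=1 G3=1(const) G4=(1+0>=1)=1 -> 11111
Step 4: G0=G2&G3=1&1=1 G1=G4&G2=1&1=1 G2=NOT G0=NOT 1=0 G3=1(const) G4=(1+1>=1)=1 -> 11011
Step 5: G0=G2&G3=0&1=0 G1=G4&G2=1&0=0 G2=NOT G0=NOT 1=0 G3=1(const) G4=(1+1>=1)=1 -> 00011
State from step 5 equals state from step 1 -> cycle length 4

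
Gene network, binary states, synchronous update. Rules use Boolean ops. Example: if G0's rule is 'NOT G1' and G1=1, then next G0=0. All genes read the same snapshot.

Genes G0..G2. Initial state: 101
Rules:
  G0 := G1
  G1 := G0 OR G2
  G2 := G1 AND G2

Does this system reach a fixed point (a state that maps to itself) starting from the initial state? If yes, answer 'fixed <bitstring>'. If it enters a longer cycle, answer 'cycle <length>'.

Answer: cycle 2

Derivation:
Step 0: 101
Step 1: G0=G1=0 G1=G0|G2=1|1=1 G2=G1&G2=0&1=0 -> 010
Step 2: G0=G1=1 G1=G0|G2=0|0=0 G2=G1&G2=1&0=0 -> 100
Step 3: G0=G1=0 G1=G0|G2=1|0=1 G2=G1&G2=0&0=0 -> 010
Cycle of length 2 starting at step 1 -> no fixed point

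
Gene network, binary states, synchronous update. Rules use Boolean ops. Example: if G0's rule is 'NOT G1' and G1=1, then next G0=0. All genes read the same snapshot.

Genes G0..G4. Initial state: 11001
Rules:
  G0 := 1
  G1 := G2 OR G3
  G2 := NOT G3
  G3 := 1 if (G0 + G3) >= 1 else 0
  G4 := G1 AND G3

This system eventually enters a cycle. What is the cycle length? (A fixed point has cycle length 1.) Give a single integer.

Step 0: 11001
Step 1: G0=1(const) G1=G2|G3=0|0=0 G2=NOT G3=NOT 0=1 G3=(1+0>=1)=1 G4=G1&G3=1&0=0 -> 10110
Step 2: G0=1(const) G1=G2|G3=1|1=1 G2=NOT G3=NOT 1=0 G3=(1+1>=1)=1 G4=G1&G3=0&1=0 -> 11010
Step 3: G0=1(const) G1=G2|G3=0|1=1 G2=NOT G3=NOT 1=0 G3=(1+1>=1)=1 G4=G1&G3=1&1=1 -> 11011
Step 4: G0=1(const) G1=G2|G3=0|1=1 G2=NOT G3=NOT 1=0 G3=(1+1>=1)=1 G4=G1&G3=1&1=1 -> 11011
State from step 4 equals state from step 3 -> cycle length 1

Answer: 1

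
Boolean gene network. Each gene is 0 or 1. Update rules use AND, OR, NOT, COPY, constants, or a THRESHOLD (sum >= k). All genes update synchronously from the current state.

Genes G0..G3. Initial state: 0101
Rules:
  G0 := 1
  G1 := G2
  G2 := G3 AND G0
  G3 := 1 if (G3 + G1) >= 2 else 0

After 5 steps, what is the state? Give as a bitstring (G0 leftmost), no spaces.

Step 1: G0=1(const) G1=G2=0 G2=G3&G0=1&0=0 G3=(1+1>=2)=1 -> 1001
Step 2: G0=1(const) G1=G2=0 G2=G3&G0=1&1=1 G3=(1+0>=2)=0 -> 1010
Step 3: G0=1(const) G1=G2=1 G2=G3&G0=0&1=0 G3=(0+0>=2)=0 -> 1100
Step 4: G0=1(const) G1=G2=0 G2=G3&G0=0&1=0 G3=(0+1>=2)=0 -> 1000
Step 5: G0=1(const) G1=G2=0 G2=G3&G0=0&1=0 G3=(0+0>=2)=0 -> 1000

1000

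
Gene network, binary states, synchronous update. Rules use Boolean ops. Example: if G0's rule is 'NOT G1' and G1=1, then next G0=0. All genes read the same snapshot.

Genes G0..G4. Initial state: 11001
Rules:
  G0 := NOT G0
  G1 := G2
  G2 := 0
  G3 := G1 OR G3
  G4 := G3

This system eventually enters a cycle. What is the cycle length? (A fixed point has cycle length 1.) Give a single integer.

Answer: 2

Derivation:
Step 0: 11001
Step 1: G0=NOT G0=NOT 1=0 G1=G2=0 G2=0(const) G3=G1|G3=1|0=1 G4=G3=0 -> 00010
Step 2: G0=NOT G0=NOT 0=1 G1=G2=0 G2=0(const) G3=G1|G3=0|1=1 G4=G3=1 -> 10011
Step 3: G0=NOT G0=NOT 1=0 G1=G2=0 G2=0(const) G3=G1|G3=0|1=1 G4=G3=1 -> 00011
Step 4: G0=NOT G0=NOT 0=1 G1=G2=0 G2=0(const) G3=G1|G3=0|1=1 G4=G3=1 -> 10011
State from step 4 equals state from step 2 -> cycle length 2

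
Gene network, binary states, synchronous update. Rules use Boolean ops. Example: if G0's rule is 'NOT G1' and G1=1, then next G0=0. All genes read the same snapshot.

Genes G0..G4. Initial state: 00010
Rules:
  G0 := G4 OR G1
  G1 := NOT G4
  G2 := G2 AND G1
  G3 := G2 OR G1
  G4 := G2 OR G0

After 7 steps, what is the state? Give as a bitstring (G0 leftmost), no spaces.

Step 1: G0=G4|G1=0|0=0 G1=NOT G4=NOT 0=1 G2=G2&G1=0&0=0 G3=G2|G1=0|0=0 G4=G2|G0=0|0=0 -> 01000
Step 2: G0=G4|G1=0|1=1 G1=NOT G4=NOT 0=1 G2=G2&G1=0&1=0 G3=G2|G1=0|1=1 G4=G2|G0=0|0=0 -> 11010
Step 3: G0=G4|G1=0|1=1 G1=NOT G4=NOT 0=1 G2=G2&G1=0&1=0 G3=G2|G1=0|1=1 G4=G2|G0=0|1=1 -> 11011
Step 4: G0=G4|G1=1|1=1 G1=NOT G4=NOT 1=0 G2=G2&G1=0&1=0 G3=G2|G1=0|1=1 G4=G2|G0=0|1=1 -> 10011
Step 5: G0=G4|G1=1|0=1 G1=NOT G4=NOT 1=0 G2=G2&G1=0&0=0 G3=G2|G1=0|0=0 G4=G2|G0=0|1=1 -> 10001
Step 6: G0=G4|G1=1|0=1 G1=NOT G4=NOT 1=0 G2=G2&G1=0&0=0 G3=G2|G1=0|0=0 G4=G2|G0=0|1=1 -> 10001
Step 7: G0=G4|G1=1|0=1 G1=NOT G4=NOT 1=0 G2=G2&G1=0&0=0 G3=G2|G1=0|0=0 G4=G2|G0=0|1=1 -> 10001

10001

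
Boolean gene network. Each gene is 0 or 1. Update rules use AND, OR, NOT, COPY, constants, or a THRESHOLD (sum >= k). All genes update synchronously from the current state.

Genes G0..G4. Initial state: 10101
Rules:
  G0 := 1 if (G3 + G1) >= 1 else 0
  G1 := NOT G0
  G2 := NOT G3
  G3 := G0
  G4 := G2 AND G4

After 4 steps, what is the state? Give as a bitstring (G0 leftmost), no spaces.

Step 1: G0=(0+0>=1)=0 G1=NOT G0=NOT 1=0 G2=NOT G3=NOT 0=1 G3=G0=1 G4=G2&G4=1&1=1 -> 00111
Step 2: G0=(1+0>=1)=1 G1=NOT G0=NOT 0=1 G2=NOT G3=NOT 1=0 G3=G0=0 G4=G2&G4=1&1=1 -> 11001
Step 3: G0=(0+1>=1)=1 G1=NOT G0=NOT 1=0 G2=NOT G3=NOT 0=1 G3=G0=1 G4=G2&G4=0&1=0 -> 10110
Step 4: G0=(1+0>=1)=1 G1=NOT G0=NOT 1=0 G2=NOT G3=NOT 1=0 G3=G0=1 G4=G2&G4=1&0=0 -> 10010

10010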